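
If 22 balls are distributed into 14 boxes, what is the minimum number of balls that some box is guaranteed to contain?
2

Pigeonhole: ⌈22/14⌉ = 2.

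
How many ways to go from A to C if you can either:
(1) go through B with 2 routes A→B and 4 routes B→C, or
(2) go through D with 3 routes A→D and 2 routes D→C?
14

Route via B: 2×4=8. Route via D: 3×2=6. Total: 14.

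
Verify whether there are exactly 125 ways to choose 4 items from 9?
C(9,4) = 126 ≠ 125.
Final answer: False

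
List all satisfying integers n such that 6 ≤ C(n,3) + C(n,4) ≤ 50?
5, 6

Explanation: C(4,3)+C(4,4)=5; C(5,3)+C(5,4)=15; C(6,3)+C(6,4)=35; C(7,3)+C(7,4)=70. So valid n = 5, 6.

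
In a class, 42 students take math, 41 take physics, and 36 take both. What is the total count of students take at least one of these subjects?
|A∪B| = |A|+|B|-|A∩B| = 42+41-36 = 47.

Answer: 47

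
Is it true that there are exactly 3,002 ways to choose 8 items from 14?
False

Solution: C(14,8) = 3,003 ≠ 3002.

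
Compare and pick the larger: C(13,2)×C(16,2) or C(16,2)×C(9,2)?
C(13,2)×C(16,2)=9,360, C(16,2)×C(9,2)=4,320.
Final answer: C(13,2)×C(16,2)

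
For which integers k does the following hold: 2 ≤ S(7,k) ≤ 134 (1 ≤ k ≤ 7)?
2, 6
S(7,1)=1; S(7,2)=63; S(7,3)=301; S(7,4)=350; S(7,5)=140; S(7,6)=21; S(7,7)=1. So valid k = 2, 6.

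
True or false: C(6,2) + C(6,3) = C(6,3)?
False

Reasoning: Pascal's identity gives C(7,3) = 35, whereas C(6,3) = 20.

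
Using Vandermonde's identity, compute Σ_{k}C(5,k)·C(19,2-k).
276
= C(5+19,2) = C(24,2) = 276.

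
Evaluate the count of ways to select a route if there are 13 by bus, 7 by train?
By the addition principle: 13 + 7 = 20.
Final answer: 20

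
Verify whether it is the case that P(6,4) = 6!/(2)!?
Permutation formula P(n,k) = n!/(n-k)!: 6!/2! = 720/2 = 360 = P(6,4). The statement holds.

Answer: True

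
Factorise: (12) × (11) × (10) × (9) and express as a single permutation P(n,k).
P(12,4) = 12!/(8)!

Product of 4 consecutive descending integers starting at 12: P(12,4) = 12!/8! = 11,880.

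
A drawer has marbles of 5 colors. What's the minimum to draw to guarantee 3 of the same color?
11

Working:
Worst case: 2 of each = 10. One more: 11.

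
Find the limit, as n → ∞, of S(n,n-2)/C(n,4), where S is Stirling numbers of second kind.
3

The leading term of S(n,n-2) as a polynomial in n is (3)!!·C(n,4), so the ratio → (3)!! = 3.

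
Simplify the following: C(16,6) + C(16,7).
19,448

Explanation: By Pascal's identity: C(17,7) = 19,448.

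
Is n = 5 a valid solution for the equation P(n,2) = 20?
Yes

Solution: P(5,2) = 5·4 = 20, which equals 20.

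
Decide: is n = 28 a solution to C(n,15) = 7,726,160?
No

Explanation: C(28,15) = 28·27·26·25·24·23·22·21·20·19·18·17·16·15·14/15! = 48,962,152,914,554,880,000/1,307,674,368,000 = 37,442,160, which does not equal 7,726,160.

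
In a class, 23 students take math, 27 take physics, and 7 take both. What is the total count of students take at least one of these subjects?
|A∪B| = |A|+|B|-|A∩B| = 23+27-7 = 43.
Final answer: 43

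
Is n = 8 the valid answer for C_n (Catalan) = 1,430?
Yes

Reasoning: C_8 = C(16,8)/(8+1) = 12,870/9 = 1,430, which equals 1,430.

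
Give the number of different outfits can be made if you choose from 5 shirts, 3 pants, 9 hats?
135
By the multiplication principle: 5 × 3 × 9 = 135.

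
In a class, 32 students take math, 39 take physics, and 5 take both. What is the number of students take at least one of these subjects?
66

Reasoning: |A∪B| = |A|+|B|-|A∩B| = 32+39-5 = 66.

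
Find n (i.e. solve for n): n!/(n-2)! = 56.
8

Solution: n!/(n-2)! = n×(n-1), a product of 2 consecutive integers ≈ (n−0.5)^2. 56^(1/2) + 0.5 ≈ 8.0; check n = 8: 8×7 = 56 ✓. So n = 8.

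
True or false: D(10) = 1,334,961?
Derangements of 10 elements: D(10) = (10-1)·[D(9) + D(8)] = 9·[133,496 + 14,833] = 1,334,961.

Answer: True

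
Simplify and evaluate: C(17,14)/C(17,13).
2/7

Solution: C(n,k+1)/C(n,k) = (n−k)/(k+1). Here (17−13)/(13+1) = 4/14 = 2/7.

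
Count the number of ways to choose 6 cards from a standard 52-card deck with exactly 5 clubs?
50,193

Reasoning: 13 clubs and 39 non-clubs: C(13,5) × C(39,1) = 1287 × 39 = 50,193.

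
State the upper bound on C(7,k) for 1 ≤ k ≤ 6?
35
C(7,k) is maximised at the centre of the row: C(7,3) = 35.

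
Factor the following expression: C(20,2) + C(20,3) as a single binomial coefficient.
C(21,3)
By Pascal's identity: C(20,2) + C(20,3) = C(21,3) = 1,330.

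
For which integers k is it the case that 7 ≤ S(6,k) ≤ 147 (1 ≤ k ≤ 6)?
S(6,1)=1; S(6,2)=31; S(6,3)=90; S(6,4)=65; S(6,5)=15; S(6,6)=1. So valid k = 2, 3, 4, 5.

Answer: 2, 3, 4, 5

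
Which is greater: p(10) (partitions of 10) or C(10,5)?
Pentagonal recurrence p(n) = p(n−1) + p(n−2) − p(n−5) − p(n−7) + …: p(10) = p(9) + p(8) − p(5) − p(3) = 30 + 22 − 7 − 3 = 42; C(10,5) = 252.

Answer: C(10,5)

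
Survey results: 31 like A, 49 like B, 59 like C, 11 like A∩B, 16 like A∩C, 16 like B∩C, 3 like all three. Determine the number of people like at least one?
99

Solution: |A∪B∪C| = 31+49+59-11-16-16+3 = 99.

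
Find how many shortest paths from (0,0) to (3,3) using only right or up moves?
20

Reasoning: Choose 3 rights from 6 moves: C(6,3) = 20.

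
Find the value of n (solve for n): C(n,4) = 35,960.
C(n,4) = n(n−1)(n−2)(n−3)/4! is increasing in n, and n(n−1)(n−2)(n−3) = 4!·35,960 = 863,040 ≈ (n−1.5)^4 gives n ≈ 32.0. Check: C(30,4) = 27,405, C(31,4) = 31,465, C(32,4) = 35,960 ✓. So n = 32.

Answer: 32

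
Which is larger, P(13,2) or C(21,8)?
C(21,8)

Working:
P(13,2)=156, C(21,8)=203,490.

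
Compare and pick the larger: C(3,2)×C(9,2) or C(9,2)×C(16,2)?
C(3,2)×C(9,2)=108, C(9,2)×C(16,2)=4,320.

Answer: C(9,2)×C(16,2)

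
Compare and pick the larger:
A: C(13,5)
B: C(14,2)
A

Solution: A=C(13,5)=1,287, B=C(14,2)=91.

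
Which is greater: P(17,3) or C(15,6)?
C(15,6)

Solution: P(17,3)=4,080, C(15,6)=5,005.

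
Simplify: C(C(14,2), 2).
4,095

Working:
C(14,2) = 91, then C(91, 2) = 4,095.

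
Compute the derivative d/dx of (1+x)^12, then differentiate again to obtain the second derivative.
132(1+x)^10

First derivative: 12(1+x)^{11}. Second derivative: 12·11·(1+x)^{10} = 132(1+x)^{10}.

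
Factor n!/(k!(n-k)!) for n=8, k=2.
C(8,2) = 28

This is the binomial coefficient C(8,2) = 28.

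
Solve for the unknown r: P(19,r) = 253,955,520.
7

Working:
P(19,r) = 19·18·…·(19−r+1), a product of r factors. Multiplying down from 19: 19 = 19; 19·18 = 342; 19·18·17 = 5,814; 19·18·17·16 = 93,024; 19·18·17·16·15 = 1,395,360; 19·18·17·16·15·14 = 19,535,040; 19·18·17·16·15·14·13 = 253,955,520 ✓ (7 factors). So r = 7.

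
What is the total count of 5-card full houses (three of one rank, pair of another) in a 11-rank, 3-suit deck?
330

Reasoning: Triple rank: 11. Triple suits: C(3,3)=1. Pair rank: 10. Pair suits: C(3,2)=3. Total: 330.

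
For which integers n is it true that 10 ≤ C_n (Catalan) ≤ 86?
4, 5

Reasoning: C_3=5; C_4=14; C_5=42; C_6=132. So valid n = 4, 5.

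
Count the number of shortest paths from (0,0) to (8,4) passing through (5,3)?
To (5,3): C(8,5)=56. From there: C(4,3)=4. Total: 224.

Answer: 224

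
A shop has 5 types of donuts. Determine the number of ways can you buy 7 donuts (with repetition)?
330

Working:
Stars and bars: C(7+5-1, 7) = C(11, 7) = 330.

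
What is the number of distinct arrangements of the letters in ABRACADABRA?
83,160

Solution: Word has 11 letters (A=5, B=2, R=2, C=1, D=1). Arrangements: 11!/Π(k!) = 83,160.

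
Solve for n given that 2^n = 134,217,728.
134,217,728 = 1,024 × 1,024 × 128 = 2^10 × 2^10 × 2^7 = 2^27, so n = 27.

Answer: 27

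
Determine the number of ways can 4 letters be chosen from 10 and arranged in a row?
5,040
P(10,4) = 10!/(10-4)! = 5,040.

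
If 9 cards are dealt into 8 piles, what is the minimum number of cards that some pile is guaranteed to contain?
2
Pigeonhole: ⌈9/8⌉ = 2.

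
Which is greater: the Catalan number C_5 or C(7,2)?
C_5 = C(10,5)/(5+1) = 252/6 = 42; C(7,2) = 21.

Answer: C_5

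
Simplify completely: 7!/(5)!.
42

Working:
This equals 7×6 = 42.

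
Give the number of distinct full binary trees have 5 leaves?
14
Using the Catalan number formula: C_n = C(2n, n) / (n+1)
C_4 = C(8, 4) / (4+1)
     = 70 / 5
     = 14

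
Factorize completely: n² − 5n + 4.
Seek roots whose sum is 5 and product is 4: (1, 4). So n² − 5n + 4 = (n − 1)(n − 4).
Final answer: (n − 1)(n − 4)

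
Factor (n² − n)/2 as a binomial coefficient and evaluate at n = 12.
(n² − n)/2 = n(n−1)/2 = C(n,2). At n = 12: C(12,2) = 66.
Final answer: C(n,2); C(12,2) = 66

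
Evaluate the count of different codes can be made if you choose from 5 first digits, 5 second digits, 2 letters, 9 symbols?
450

By the multiplication principle: 5 × 5 × 2 × 9 = 450.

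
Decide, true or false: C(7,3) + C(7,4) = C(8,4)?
True

Pascal's identity: LHS = 35 + 35 = 70; RHS = C(8,4) = 70. Both sides agree, so the statement holds.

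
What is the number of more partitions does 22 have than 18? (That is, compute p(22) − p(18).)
Pentagonal recurrence p(n) = p(n−1) + p(n−2) − p(n−5) − p(n−7) + …: p(22) = p(21) + p(20) − p(17) − p(15) + p(10) + p(7) − p(0) = 792 + 627 − 297 − 176 + 42 + 15 − 1 = 1,002.
p(18) = p(17) + p(16) − p(13) − p(11) + p(6) + p(3) = 297 + 231 − 101 − 56 + 11 + 3 = 385.
Difference = 1,002 − 385 = 617.
Final answer: 617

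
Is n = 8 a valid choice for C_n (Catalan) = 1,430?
Yes

Working:
C_8 = C(16,8)/(8+1) = 12,870/9 = 1,430, which equals 1,430.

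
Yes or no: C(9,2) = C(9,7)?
Yes

Explanation: Symmetry C(n,k) = C(n,n-k): C(9,2) = 36 and C(9,7) = 36. Both sides agree, so the statement holds.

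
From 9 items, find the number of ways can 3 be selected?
84

C(9,3) = 9! / (3! × (9-3)!)
         = 9! / (3! × 6!)
         = 84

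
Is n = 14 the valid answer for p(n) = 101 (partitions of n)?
No

Solution: Pentagonal recurrence p(n) = p(n−1) + p(n−2) − p(n−5) − p(n−7) + …: p(14) = p(13) + p(12) − p(9) − p(7) + p(2) = 101 + 77 − 30 − 15 + 2 = 135, which does not equal 101.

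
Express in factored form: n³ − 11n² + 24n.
n(n − 3)(n − 8)
n³ − 11n² + 24n = n(n² − 11n + 24) = n(n − 3)(n − 8).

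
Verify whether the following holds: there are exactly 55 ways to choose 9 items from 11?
True
C(11,9) = 55.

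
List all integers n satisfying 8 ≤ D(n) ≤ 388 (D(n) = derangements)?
4, 5, 6

Using D(n) = (n−1)[D(n−1) + D(n−2)] with D(1)=0, D(2)=1: D(3)=2; D(4)=9; D(5)=44; D(6)=265; D(7)=1,854. So valid n = 4, 5, 6.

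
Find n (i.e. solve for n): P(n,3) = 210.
P(n,3) = n(n−1)(n−2) is increasing in n; n(n−1)(n−2) ≈ (n−1)^3 = 210 gives n ≈ 6.9. Check: P(5,3) = 60, P(6,3) = 120, P(7,3) = 210 ✓. So n = 7.

Answer: 7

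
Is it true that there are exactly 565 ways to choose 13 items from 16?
False

Solution: C(16,13) = 560 ≠ 565.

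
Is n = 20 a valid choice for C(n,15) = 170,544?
C(20,15) = 20·19·18·17·16·15·14·13·12·11·10·9·8·7·6/15! = 20,274,183,401,472,000/1,307,674,368,000 = 15,504, which does not equal 170,544.
Final answer: No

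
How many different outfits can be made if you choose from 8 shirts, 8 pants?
64

Working:
By the multiplication principle: 8 × 8 = 64.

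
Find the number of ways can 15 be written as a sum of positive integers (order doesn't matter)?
176

Pentagonal recurrence p(n) = p(n−1) + p(n−2) − p(n−5) − p(n−7) + …: p(15) = p(14) + p(13) − p(10) − p(8) + p(3) + p(0) = 135 + 101 − 42 − 22 + 3 + 1 = 176.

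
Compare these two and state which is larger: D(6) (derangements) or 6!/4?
D(6)

Working:
D(6) = (6-1)·[D(5) + D(4)] = 5·[44 + 9] = 265; 6!/4 = 720/4 = 180.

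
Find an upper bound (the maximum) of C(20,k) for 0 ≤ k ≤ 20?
184,756

Solution: Maximum at k = 10: C(20,10) = 184,756.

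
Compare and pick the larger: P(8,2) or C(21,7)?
C(21,7)
P(8,2)=56, C(21,7)=116,280.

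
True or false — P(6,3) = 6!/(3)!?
True

Permutation formula P(n,k) = n!/(n-k)!: 6!/3! = 720/6 = 120 = P(6,3). The statement holds.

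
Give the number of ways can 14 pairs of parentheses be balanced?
2,674,440

Working:
Using the Catalan number formula: C_n = C(2n, n) / (n+1)
C_14 = C(28, 14) / (14+1)
     = 40116600 / 15
     = 2,674,440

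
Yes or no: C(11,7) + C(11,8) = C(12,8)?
Yes

Reasoning: Pascal's identity: LHS = 330 + 165 = 495; RHS = C(12,8) = 495. Both sides agree, so the statement holds.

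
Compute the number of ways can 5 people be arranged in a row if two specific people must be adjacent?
48
Treat pair as unit: (5-1)! arrangements × 2 internal orders = 48.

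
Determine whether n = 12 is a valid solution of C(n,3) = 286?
No

Working:
C(12,3) = 12·11·10/3! = 1,320/6 = 220, which does not equal 286.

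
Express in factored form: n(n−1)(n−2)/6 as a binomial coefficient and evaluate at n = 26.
C(n,3); C(26,3) = 2,600

Working:
n(n−1)(n−2)/6 = n!/(3!(n−3)!) = C(n,3). At n = 26: C(26,3) = 2,600.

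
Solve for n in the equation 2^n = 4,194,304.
22

Solution: 4,194,304 = 1,024 × 1,024 × 4 = 2^10 × 2^10 × 2^2 = 2^22, so n = 22.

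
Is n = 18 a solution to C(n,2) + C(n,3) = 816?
C(18,2) + C(18,3) = 153 + 816 = 969, which does not equal 816.
Final answer: No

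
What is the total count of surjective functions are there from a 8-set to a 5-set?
126,000

Explanation: Onto functions = 5! × S(8,5)
First compute S(8,5) via recurrence:
Using the Stirling recurrence: S(n,k) = k·S(n-1,k) + S(n-1,k-1)
S(8,5) = 5·S(7,5) + S(7,4)
         = 5·140 + 350
         = 700 + 350
         = 1,050
Then: 120 × 1050 = 126,000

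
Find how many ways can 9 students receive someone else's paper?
133,496

Reasoning: Using D(n) = (n-1)[D(n-1) + D(n-2)]:
D(9) = (9-1) × [D(8) + D(7)]
      = 8 × [14833 + 1854]
      = 8 × 16687
      = 133,496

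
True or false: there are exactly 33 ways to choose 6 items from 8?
False
C(8,6) = 28 ≠ 33.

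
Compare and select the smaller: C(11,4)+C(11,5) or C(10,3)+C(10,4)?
C(10,3)+C(10,4)

Reasoning: First=792, Second=330.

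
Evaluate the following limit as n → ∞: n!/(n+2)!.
n!/(n+2)! = 1/[(n+1)(n+2)] → 0 as n → ∞.
Final answer: 0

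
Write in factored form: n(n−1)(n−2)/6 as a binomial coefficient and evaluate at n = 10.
n(n−1)(n−2)/6 = n!/(3!(n−3)!) = C(n,3). At n = 10: C(10,3) = 120.
Final answer: C(n,3); C(10,3) = 120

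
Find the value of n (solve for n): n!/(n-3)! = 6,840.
20

Reasoning: n!/(n-3)! = n×(n-1)×(n-2), a product of 3 consecutive integers ≈ (n−1)^3. 6,840^(1/3) + 1 ≈ 20.0; check n = 20: 20×19×18 = 6,840 ✓. So n = 20.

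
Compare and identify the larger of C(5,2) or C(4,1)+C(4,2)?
Equal

Explanation: By Pascal's identity: C(5,2) = C(4,1)+C(4,2) = 10. Equal.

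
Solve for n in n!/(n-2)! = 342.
n!/(n-2)! = n×(n-1), a product of 2 consecutive integers ≈ (n−0.5)^2. 342^(1/2) + 0.5 ≈ 19.0; check n = 19: 19×18 = 342 ✓. So n = 19.
Final answer: 19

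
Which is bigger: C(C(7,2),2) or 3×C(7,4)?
C(C(7,2),2)
C(C(7,2),2)=210, 3×C(7,4)=105.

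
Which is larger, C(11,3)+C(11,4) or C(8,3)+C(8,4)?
C(11,3)+C(11,4)
First=495, Second=126.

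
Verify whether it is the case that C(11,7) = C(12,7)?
LHS = C(11,7) = 330; RHS = C(12,7) = 792. 330 ≠ 792, so the statement does not hold.
Final answer: False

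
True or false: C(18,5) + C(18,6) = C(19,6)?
True

Explanation: Pascal's identity C(n,k) + C(n,k+1) = C(n+1,k+1): 8,568 + 18,564 = 27,132 = C(19,6).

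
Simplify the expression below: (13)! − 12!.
5,748,019,200

Working:
(13)! − 12! = (13)·12! − 12! = (13−1)·12! = 12·12! = 5,748,019,200.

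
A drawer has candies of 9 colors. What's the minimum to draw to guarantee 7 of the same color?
55

Solution: Worst case: 6 of each = 54. One more: 55.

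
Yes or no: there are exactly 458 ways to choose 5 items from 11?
No

Solution: C(11,5) = 462 ≠ 458.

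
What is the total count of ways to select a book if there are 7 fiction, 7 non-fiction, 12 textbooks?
26
By the addition principle: 7 + 7 + 12 = 26.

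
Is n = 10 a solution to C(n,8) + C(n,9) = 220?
No

Reasoning: C(10,8) + C(10,9) = 45 + 10 = 55, which does not equal 220.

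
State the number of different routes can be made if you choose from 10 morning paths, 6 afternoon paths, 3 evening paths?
180

Working:
By the multiplication principle: 10 × 6 × 3 = 180.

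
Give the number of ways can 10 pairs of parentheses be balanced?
Using the Catalan number formula: C_n = C(2n, n) / (n+1)
C_10 = C(20, 10) / (10+1)
     = 184756 / 11
     = 16,796
Final answer: 16,796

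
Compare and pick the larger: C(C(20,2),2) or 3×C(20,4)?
C(C(20,2),2)

Explanation: C(C(20,2),2)=17,955, 3×C(20,4)=14,535.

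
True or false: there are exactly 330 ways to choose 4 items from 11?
True

Solution: C(11,4) = 330.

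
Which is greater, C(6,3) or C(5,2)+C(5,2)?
C(6,3)=20; C(5,2)+C(5,2)=10+10=20.

Answer: Equal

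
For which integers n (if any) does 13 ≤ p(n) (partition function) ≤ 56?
7, 8, 9, 10, 11
Tabulating p(n) via p(n) = p(n−1) + p(n−2) − p(n−5) − p(n−7) + …: p(6)=11; p(7)=15; p(8)=22; p(9)=30; p(10)=42; p(11)=56; p(12)=77. So valid n = 7, 8, 9, 10, 11.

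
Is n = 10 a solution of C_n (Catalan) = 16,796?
Yes
C_10 = C(20,10)/(10+1) = 184,756/11 = 16,796, which equals 16,796.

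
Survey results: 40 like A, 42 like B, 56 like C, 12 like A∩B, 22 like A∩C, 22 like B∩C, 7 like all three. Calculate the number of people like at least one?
89

|A∪B∪C| = 40+42+56-12-22-22+7 = 89.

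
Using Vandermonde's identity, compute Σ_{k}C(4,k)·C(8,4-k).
495

= C(4+8,4) = C(12,4) = 495.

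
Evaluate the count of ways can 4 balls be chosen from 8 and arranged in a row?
1,680

Explanation: P(8,4) = 8!/(8-4)! = 1,680.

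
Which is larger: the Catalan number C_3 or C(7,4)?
C(7,4)

Explanation: C_3 = C(6,3)/(3+1) = 20/4 = 5; C(7,4) = 35.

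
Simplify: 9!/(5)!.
3,024

Working:
This equals 9×8×...×6 = 3,024.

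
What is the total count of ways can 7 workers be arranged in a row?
5,040

Working:
Arrangements of 7 distinct objects: 7! = 5,040.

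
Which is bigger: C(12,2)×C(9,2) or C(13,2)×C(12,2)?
C(12,2)×C(9,2)=2,376, C(13,2)×C(12,2)=5,148.
Final answer: C(13,2)×C(12,2)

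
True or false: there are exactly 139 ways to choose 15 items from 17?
C(17,15) = 136 ≠ 139.
Final answer: False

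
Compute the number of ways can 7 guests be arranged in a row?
5,040

Working:
Arrangements of 7 distinct objects: 7! = 5,040.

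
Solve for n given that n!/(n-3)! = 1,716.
13

Solution: n!/(n-3)! = n×(n-1)×(n-2), a product of 3 consecutive integers ≈ (n−1)^3. 1,716^(1/3) + 1 ≈ 13.0; check n = 13: 13×12×11 = 1,716 ✓. So n = 13.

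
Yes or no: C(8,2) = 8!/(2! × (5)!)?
The correct denominator is 2!×6!, giving C(8,2) = 28; the stated RHS is 8!/(2!×5!) = 168 ≠ 28, so the statement does not hold.
Final answer: No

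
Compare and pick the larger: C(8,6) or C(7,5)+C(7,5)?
C(7,5)+C(7,5)

Solution: C(8,6)=28; C(7,5)+C(7,5)=21+21=42.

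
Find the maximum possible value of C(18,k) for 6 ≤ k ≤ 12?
C(18,k) is maximised at the centre of the row: C(18,9) = 48,620.
Final answer: 48,620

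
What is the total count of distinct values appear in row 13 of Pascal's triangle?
7

Solution: Row 13 has entries C(13,0)..C(13,13); by symmetry C(13,k)=C(13,13-k), giving 7 distinct values.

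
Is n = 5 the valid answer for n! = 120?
5! = 5·4! = 5·24 = 120, which equals 120.
Final answer: Yes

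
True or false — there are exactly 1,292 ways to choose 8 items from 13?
False

Explanation: C(13,8) = 1,287 ≠ 1292.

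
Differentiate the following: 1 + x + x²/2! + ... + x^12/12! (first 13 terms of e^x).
1 + x + x²/2! + ... + x^11/11!

Explanation: Differentiating term by term gives the first 12 terms of e^x.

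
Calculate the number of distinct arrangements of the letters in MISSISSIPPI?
34,650

Working:
Word has 11 letters (M=1, I=4, S=4, P=2). Arrangements: 11!/Π(k!) = 34,650.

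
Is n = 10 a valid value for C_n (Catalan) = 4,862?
C_10 = C(20,10)/(10+1) = 184,756/11 = 16,796, which does not equal 4,862.
Final answer: No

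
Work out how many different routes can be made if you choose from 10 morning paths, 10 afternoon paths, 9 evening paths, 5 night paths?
4,500

Reasoning: By the multiplication principle: 10 × 10 × 9 × 5 = 4,500.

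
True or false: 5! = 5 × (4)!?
True

Working:
By definition n! = n × (n-1)!, so 5! = 5 × 4!.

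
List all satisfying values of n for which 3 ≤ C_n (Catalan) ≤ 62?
3, 4, 5

Working:
C_2=2; C_3=5; C_4=14; C_5=42; C_6=132. So valid n = 3, 4, 5.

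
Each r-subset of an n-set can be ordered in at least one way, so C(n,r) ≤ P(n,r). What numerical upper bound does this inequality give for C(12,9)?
79,833,600

Solution: P(12,9) = 12·11·10·9·8·7·6·5·4 = 79,833,600, so C(12,9) ≤ 79,833,600. (The bound is loose by a factor of 9! = 362,880: C(12,9) = 79,833,600/362,880 = 220.)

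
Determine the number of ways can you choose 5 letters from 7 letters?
21

C(7,5) = 7! / (5! × (7-5)!)
         = 7! / (5! × 2!)
         = 21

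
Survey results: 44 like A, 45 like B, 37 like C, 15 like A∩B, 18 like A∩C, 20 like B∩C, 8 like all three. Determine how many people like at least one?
81

Solution: |A∪B∪C| = 44+45+37-15-18-20+8 = 81.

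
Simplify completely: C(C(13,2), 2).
3,003

C(13,2) = 78, then C(78, 2) = 3,003.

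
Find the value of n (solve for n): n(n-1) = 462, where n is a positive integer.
22

n² − n − 462 = 0, so n = (1 ± √(1 + 4·462))/2 = (1 ± √1,849)/2 = (1 ± 43)/2, i.e. n = 22 or n = -21. Taking the positive root, n = 22 (check: 22×21 = 462).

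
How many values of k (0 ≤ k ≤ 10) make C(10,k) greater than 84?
5

Reasoning: Row 10 is unimodal and symmetric about k=10/2. C(10,2)=45 ≤ 84; C(10,3)=120 > 84; by symmetry C(10,k) > 84 for k = 3..7. That's 7 - 3 + 1 = 5 values.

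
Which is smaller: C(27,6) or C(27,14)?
C(27,6)

C(27,6)=296,010, C(27,14)=20,058,300.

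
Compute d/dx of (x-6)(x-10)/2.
(2x - 16)/2

Working:
d/dx[(x-6)(x-10)] = (x-10) + (x-6) = 2x - 16. Dividing by 2 gives (2x - 16)/2.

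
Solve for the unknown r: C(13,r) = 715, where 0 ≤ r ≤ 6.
4

Reasoning: C(13,r) is increasing for 0 ≤ r ≤ 6. Stepping up (C(13,r+1) = C(13,r)·(13−r)/(r+1)): C(13,1) = 13, C(13,2) = 78, C(13,3) = 286, C(13,4) = 715 ✓. So r = 4.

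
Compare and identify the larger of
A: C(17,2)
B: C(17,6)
A=C(17,2)=136, B=C(17,6)=12,376.
Final answer: B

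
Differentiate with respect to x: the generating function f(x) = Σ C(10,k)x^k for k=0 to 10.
Σ k·C(10,k)x^(k-1) for k=1 to 10

Working:
Term-by-term differentiation gives Σ k·C(10,k)x^{k-1} for k=1 to 10.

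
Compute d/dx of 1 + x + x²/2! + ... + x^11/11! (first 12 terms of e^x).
Differentiating term by term gives the first 11 terms of e^x.
Final answer: 1 + x + x²/2! + ... + x^10/10!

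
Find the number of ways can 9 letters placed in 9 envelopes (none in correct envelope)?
133,496

Using D(n) = (n-1)[D(n-1) + D(n-2)]:
D(9) = (9-1) × [D(8) + D(7)]
      = 8 × [14833 + 1854]
      = 8 × 16687
      = 133,496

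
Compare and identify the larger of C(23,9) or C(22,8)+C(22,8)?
C(23,9)
C(23,9)=817,190; C(22,8)+C(22,8)=319,770+319,770=639,540.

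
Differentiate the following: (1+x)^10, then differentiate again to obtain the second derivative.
90(1+x)^8

First derivative: 10(1+x)^{9}. Second derivative: 10·9·(1+x)^{8} = 90(1+x)^{8}.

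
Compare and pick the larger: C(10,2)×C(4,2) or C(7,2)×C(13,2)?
C(7,2)×C(13,2)

C(10,2)×C(4,2)=270, C(7,2)×C(13,2)=1,638.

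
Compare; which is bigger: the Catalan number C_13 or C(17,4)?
C_13

Solution: C_13 = C(26,13)/(13+1) = 10,400,600/14 = 742,900; C(17,4) = 2,380.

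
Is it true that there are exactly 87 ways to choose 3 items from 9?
C(9,3) = 84 ≠ 87.
Final answer: False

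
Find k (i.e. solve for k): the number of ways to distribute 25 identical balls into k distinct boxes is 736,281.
7

Explanation: Stars and bars: the count is C(25+k−1, k−1), increasing in k. k=5: C(29,4) = 23,751, k=6: C(30,5) = 142,506, k=7: C(31,6) = 736,281 ✓. So k = 7.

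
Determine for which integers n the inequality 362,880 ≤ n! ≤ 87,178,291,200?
n! is strictly increasing; 9! = 362,880 and 14! = 87,178,291,200, so valid n = 9, 10, 11, 12, 13, 14.
Final answer: 9, 10, 11, 12, 13, 14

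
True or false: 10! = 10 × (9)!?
True

Working:
By definition n! = n × (n-1)!, so 10! = 10 × 9!.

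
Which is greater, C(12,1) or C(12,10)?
C(12,10)

Reasoning: C(12,1)=12, C(12,10)=66.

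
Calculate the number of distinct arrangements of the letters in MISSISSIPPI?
34,650
Word has 11 letters (M=1, I=4, S=4, P=2). Arrangements: 11!/Π(k!) = 34,650.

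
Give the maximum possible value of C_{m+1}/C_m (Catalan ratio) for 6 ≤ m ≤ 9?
38/11

Solution: C_{m+1}/C_m = 2(2m+1)/(m+2), which increases with m. Maximum at m = 9: 2·19/11 = 38/11.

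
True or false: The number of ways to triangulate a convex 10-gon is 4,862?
False
Triangulations of a convex 10-gon are counted by the Catalan number C_8: C_8 = C(16,8)/(8+1) = 12,870/9 = 1,430.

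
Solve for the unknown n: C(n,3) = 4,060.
30

Solution: C(n,3) = n(n−1)(n−2)/3! is increasing in n, and n(n−1)(n−2) = 3!·4,060 = 24,360 ≈ (n−1)^3 gives n ≈ 30.0. Check: C(28,3) = 3,276, C(29,3) = 3,654, C(30,3) = 4,060 ✓. So n = 30.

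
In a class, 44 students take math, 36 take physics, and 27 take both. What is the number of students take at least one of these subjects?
53

Reasoning: |A∪B| = |A|+|B|-|A∩B| = 44+36-27 = 53.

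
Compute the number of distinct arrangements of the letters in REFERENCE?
7,560

Solution: Word has 9 letters (R=2, E=4, F=1, N=1, C=1). Arrangements: 9!/Π(k!) = 7,560.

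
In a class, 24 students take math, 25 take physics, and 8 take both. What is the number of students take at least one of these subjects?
41
|A∪B| = |A|+|B|-|A∩B| = 24+25-8 = 41.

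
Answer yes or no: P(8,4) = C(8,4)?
No

Explanation: P(8,4) = 1,680 but C(8,4) = 70; they differ by a factor of 4! = 24, so the statement does not hold.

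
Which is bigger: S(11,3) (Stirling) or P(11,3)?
S(11,3) = 3·S(10,3) + S(10,2) = 3·9,330 + 511 = 28,501; P(11,3) = 990.
Final answer: S(11,3)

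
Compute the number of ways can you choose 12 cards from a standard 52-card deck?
206,379,406,870

Explanation: C(52,12) = 206,379,406,870.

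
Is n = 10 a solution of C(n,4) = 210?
Yes

Reasoning: C(10,4) = 10·9·8·7/4! = 5,040/24 = 210, which equals 210.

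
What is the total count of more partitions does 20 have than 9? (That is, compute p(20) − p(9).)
597

Pentagonal recurrence p(n) = p(n−1) + p(n−2) − p(n−5) − p(n−7) + …: p(20) = p(19) + p(18) − p(15) − p(13) + p(8) + p(5) = 490 + 385 − 176 − 101 + 22 + 7 = 627.
p(9) = p(8) + p(7) − p(4) − p(2) = 22 + 15 − 5 − 2 = 30.
Difference = 627 − 30 = 597.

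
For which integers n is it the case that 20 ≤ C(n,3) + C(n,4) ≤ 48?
6

C(5,3)+C(5,4)=15; C(6,3)+C(6,4)=35; C(7,3)+C(7,4)=70. So valid n = 6.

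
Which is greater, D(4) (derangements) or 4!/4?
D(4)

D(4) = (4-1)·[D(3) + D(2)] = 3·[2 + 1] = 9; 4!/4 = 24/4 = 6.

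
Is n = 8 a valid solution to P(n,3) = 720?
No

Explanation: P(8,3) = 8·7·6 = 336, which does not equal 720.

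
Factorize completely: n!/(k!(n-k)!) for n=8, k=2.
C(8,2) = 28

Solution: This is the binomial coefficient C(8,2) = 28.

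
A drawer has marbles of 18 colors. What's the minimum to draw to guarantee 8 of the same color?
127

Working:
Worst case: 7 of each = 126. One more: 127.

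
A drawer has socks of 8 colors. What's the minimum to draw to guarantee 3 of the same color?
17

Reasoning: Worst case: 2 of each = 16. One more: 17.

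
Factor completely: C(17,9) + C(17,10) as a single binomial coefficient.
C(18,10)

Working:
By Pascal's identity: C(17,9) + C(17,10) = C(18,10) = 43,758.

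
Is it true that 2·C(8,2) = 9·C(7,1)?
False

Working:
Absorption identity k·C(n,k) = n·C(n-1,k-1). LHS = 2·28 = 56; RHS = 9·7 = 63.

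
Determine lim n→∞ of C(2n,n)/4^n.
0

Solution: C(2n,n) ~ 4^n/√(πn), so C(2n,n)/4^n ~ 1/√(πn) → 0.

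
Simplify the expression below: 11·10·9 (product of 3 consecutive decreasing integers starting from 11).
990

Solution: This is P(11,3) = 11!/(8)! = 990.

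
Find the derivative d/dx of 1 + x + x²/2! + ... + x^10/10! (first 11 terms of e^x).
Differentiating term by term gives the first 10 terms of e^x.

Answer: 1 + x + x²/2! + ... + x^9/9!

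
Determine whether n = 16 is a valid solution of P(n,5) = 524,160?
Yes

Working:
P(16,5) = 16·15·14·13·12 = 524,160, which equals 524,160.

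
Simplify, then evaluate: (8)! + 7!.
(8)! + 7! = (8)·7! + 7! = (8+1)·7! = 9·7! = 45,360.
Final answer: 45,360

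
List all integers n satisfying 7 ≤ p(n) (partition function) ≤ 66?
5, 6, 7, 8, 9, 10, 11

Working:
Tabulating p(n) via p(n) = p(n−1) + p(n−2) − p(n−5) − p(n−7) + …: p(4)=5; p(5)=7; p(6)=11; p(7)=15; p(8)=22; p(9)=30; p(10)=42; p(11)=56; p(12)=77. So valid n = 5, 6, 7, 8, 9, 10, 11.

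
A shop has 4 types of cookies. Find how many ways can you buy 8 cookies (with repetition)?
165

Solution: Stars and bars: C(8+4-1, 8) = C(11, 8) = 165.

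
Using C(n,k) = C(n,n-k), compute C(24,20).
10,626
C(24,20) = C(24,4) = 10,626.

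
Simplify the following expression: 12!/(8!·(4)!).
495

Reasoning: This is C(12,8) = 495.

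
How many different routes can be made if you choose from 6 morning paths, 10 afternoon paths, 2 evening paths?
By the multiplication principle: 6 × 10 × 2 = 120.
Final answer: 120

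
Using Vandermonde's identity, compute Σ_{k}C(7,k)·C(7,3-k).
= C(7+7,3) = C(14,3) = 364.

Answer: 364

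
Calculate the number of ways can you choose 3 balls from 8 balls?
56

C(8,3) = 8! / (3! × (8-3)!)
         = 8! / (3! × 5!)
         = 56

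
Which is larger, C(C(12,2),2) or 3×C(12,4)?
C(C(12,2),2)

Solution: C(C(12,2),2)=2,145, 3×C(12,4)=1,485.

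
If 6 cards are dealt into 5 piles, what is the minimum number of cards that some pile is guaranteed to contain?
2

Solution: Pigeonhole: ⌈6/5⌉ = 2.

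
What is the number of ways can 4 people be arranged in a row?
24

Arrangements of 4 distinct objects: 4! = 24.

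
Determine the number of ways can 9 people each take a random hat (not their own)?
Using D(n) = (n-1)[D(n-1) + D(n-2)]:
D(9) = (9-1) × [D(8) + D(7)]
      = 8 × [14833 + 1854]
      = 8 × 16687
      = 133,496

Answer: 133,496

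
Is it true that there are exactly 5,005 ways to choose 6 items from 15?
True
C(15,6) = 5,005.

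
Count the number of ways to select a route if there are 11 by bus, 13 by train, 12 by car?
36

Solution: By the addition principle: 11 + 13 + 12 = 36.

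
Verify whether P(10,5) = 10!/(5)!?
True
Permutation formula P(n,k) = n!/(n-k)!: 10!/5! = 3,628,800/120 = 30,240 = P(10,5). The statement holds.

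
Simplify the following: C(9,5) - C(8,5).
70

Explanation: C(9,5) - C(8,5) = C(8,4) = 70.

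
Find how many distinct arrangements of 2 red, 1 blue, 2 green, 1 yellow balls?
180

Multinomial: 6!/(2! × 1! × 2! × 1!) = 180.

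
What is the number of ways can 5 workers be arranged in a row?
120

Solution: Arrangements of 5 distinct objects: 5! = 120.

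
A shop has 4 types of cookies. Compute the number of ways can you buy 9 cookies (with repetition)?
220

Reasoning: Stars and bars: C(9+4-1, 9) = C(12, 9) = 220.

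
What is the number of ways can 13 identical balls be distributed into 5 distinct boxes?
2,380

Reasoning: C(13+5-1, 5-1) = C(17, 4) = 2,380.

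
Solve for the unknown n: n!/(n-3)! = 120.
6

Solution: n!/(n-3)! = n×(n-1)×(n-2), a product of 3 consecutive integers ≈ (n−1)^3. 120^(1/3) + 1 ≈ 5.9; check n = 6: 6×5×4 = 120 ✓. So n = 6.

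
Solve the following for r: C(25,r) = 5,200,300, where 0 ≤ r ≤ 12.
12

Solution: C(25,r) is increasing for 0 ≤ r ≤ 12. Stepping up (C(25,r+1) = C(25,r)·(25−r)/(r+1)): C(25,1) = 25, C(25,2) = 300, C(25,3) = 2,300, C(25,4) = 12,650, C(25,5) = 53,130, C(25,6) = 177,100, C(25,7) = 480,700, C(25,8) = 1,081,575, C(25,9) = 2,042,975, C(25,10) = 3,268,760, C(25,11) = 4,457,400, C(25,12) = 5,200,300 ✓. So r = 12.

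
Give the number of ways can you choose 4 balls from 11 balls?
330

Reasoning: C(11,4) = 11! / (4! × (11-4)!)
         = 11! / (4! × 7!)
         = 330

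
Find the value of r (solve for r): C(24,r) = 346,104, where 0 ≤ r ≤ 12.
7

C(24,r) is increasing for 0 ≤ r ≤ 12. Stepping up (C(24,r+1) = C(24,r)·(24−r)/(r+1)): C(24,1) = 24, C(24,2) = 276, C(24,3) = 2,024, C(24,4) = 10,626, C(24,5) = 42,504, C(24,6) = 134,596, C(24,7) = 346,104 ✓. So r = 7.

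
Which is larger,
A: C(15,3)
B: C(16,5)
A=C(15,3)=455, B=C(16,5)=4,368.

Answer: B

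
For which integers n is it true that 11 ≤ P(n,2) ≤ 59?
4, 5, 6, 7, 8

Working:
P(3,2)=6; P(4,2)=12; P(5,2)=20; P(6,2)=30; P(7,2)=42; P(8,2)=56; P(9,2)=72. So valid n = 4, 5, 6, 7, 8.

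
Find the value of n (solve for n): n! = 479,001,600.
12

Solution: n! is strictly increasing. 10! = 3,628,800, 11! = 39,916,800, 12! = 479,001,600 ✓. So n = 12.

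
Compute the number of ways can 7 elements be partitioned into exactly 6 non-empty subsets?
21

Explanation: This equals S(7,6), the Stirling number of the 2nd kind.
Using the Stirling recurrence: S(n,k) = k·S(n-1,k) + S(n-1,k-1)
S(7,6) = 6·S(6,6) + S(6,5)
         = 6·1 + 15
         = 6 + 15
         = 21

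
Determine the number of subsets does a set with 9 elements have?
512

Solution: Each element can be included or excluded: 2^9 = 512.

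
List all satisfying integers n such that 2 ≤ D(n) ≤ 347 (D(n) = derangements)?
3, 4, 5, 6
Using D(n) = (n−1)[D(n−1) + D(n−2)] with D(1)=0, D(2)=1: D(2)=1; D(3)=2; D(4)=9; D(5)=44; D(6)=265; D(7)=1,854. So valid n = 3, 4, 5, 6.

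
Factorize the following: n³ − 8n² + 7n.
n(n − 1)(n − 7)

Working:
n³ − 8n² + 7n = n(n² − 8n + 7) = n(n − 1)(n − 7).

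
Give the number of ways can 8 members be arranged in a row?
Arrangements of 8 distinct objects: 8! = 40,320.

Answer: 40,320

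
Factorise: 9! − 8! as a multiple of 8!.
8 × 8! = 322,560

Solution: 9! − 8! = 9·8! − 8! = (9 − 1)·8! = 8 × 8! = 322,560.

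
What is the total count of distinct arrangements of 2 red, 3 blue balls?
10

Multinomial: 5!/(2! × 3!) = 10.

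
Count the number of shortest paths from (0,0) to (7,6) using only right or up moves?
1,716

Working:
Choose 7 rights from 13 moves: C(13,7) = 1,716.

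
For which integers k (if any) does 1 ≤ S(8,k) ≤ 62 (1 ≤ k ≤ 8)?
1, 7, 8

Explanation: S(8,1)=1; S(8,2)=127; S(8,3)=966; S(8,4)=1,701; S(8,5)=1,050; S(8,6)=266; S(8,7)=28; S(8,8)=1. So valid k = 1, 7, 8.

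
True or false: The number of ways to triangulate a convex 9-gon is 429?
Triangulations of a convex 9-gon are counted by the Catalan number C_7: C_7 = C(14,7)/(7+1) = 3,432/8 = 429.
Final answer: True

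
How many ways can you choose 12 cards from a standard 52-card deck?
C(52,12) = 206,379,406,870.
Final answer: 206,379,406,870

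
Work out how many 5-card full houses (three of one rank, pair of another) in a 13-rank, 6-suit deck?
46,800

Solution: Triple rank: 13. Triple suits: C(6,3)=20. Pair rank: 12. Pair suits: C(6,2)=15. Total: 46,800.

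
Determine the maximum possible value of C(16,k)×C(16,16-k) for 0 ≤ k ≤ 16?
C(16,k)·C(16,16-k) = C(16,k)², maximised at the centre k = 8: C(16,8)² = 165,636,900.

Answer: 165,636,900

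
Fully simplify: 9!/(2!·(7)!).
36

Explanation: This is C(9,2) = 36.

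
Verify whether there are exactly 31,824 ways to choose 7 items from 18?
C(18,7) = 31,824.
Final answer: True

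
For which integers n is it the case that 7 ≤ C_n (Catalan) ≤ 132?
4, 5, 6

C_3=5; C_4=14; C_5=42; C_6=132; C_7=429. So valid n = 4, 5, 6.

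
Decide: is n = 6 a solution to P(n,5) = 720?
Yes

P(6,5) = 6·5·4·3·2 = 720, which equals 720.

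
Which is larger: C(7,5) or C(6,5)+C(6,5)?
C(7,5)=21; C(6,5)+C(6,5)=6+6=12.

Answer: C(7,5)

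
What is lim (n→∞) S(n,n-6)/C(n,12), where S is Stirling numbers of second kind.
10395
The leading term of S(n,n-6) as a polynomial in n is (11)!!·C(n,12), so the ratio → (11)!! = 10395.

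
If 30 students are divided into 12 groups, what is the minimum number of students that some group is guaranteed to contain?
3

Explanation: Pigeonhole: ⌈30/12⌉ = 3.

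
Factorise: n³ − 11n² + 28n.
n(n − 4)(n − 7)

n³ − 11n² + 28n = n(n² − 11n + 28) = n(n − 4)(n − 7).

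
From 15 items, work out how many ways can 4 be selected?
1,365
C(15,4) = 15! / (4! × (15-4)!)
         = 15! / (4! × 11!)
         = 1,365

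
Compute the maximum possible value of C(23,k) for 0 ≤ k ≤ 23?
Maximum at k = 11 or k = 12: C(23,11) = 1,352,078.
Final answer: 1,352,078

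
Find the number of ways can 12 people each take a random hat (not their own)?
176,214,841

Using D(n) = (n-1)[D(n-1) + D(n-2)]:
D(12) = (12-1) × [D(11) + D(10)]
      = 11 × [14684570 + 1334961]
      = 11 × 16019531
      = 176,214,841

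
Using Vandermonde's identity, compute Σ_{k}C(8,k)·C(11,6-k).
= C(8+11,6) = C(19,6) = 27,132.
Final answer: 27,132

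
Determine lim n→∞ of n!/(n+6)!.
0

n!/(n+6)! = 1/[(n+1)(n+2)···(n+6)] → 0 as n → ∞.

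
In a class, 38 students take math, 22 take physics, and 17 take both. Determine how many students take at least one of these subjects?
43

|A∪B| = |A|+|B|-|A∩B| = 38+22-17 = 43.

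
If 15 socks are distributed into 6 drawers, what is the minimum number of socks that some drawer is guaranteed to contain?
3

Solution: Pigeonhole: ⌈15/6⌉ = 3.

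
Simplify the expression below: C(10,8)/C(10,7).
3/8

C(n,k+1)/C(n,k) = (n−k)/(k+1). Here (10−7)/(7+1) = 3/8 = 3/8.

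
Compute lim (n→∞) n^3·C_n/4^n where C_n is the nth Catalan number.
C_n ~ 4^n/(n^(3/2)√π), so n^3·C_n/4^n ~ n^(3 − 3/2)/√π → ∞.
Final answer: ∞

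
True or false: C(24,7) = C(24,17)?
True

C(24,7) = C(24,24-7) by the symmetry property; both equal 346,104.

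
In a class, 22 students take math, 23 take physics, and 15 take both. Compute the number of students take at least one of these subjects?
|A∪B| = |A|+|B|-|A∩B| = 22+23-15 = 30.

Answer: 30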